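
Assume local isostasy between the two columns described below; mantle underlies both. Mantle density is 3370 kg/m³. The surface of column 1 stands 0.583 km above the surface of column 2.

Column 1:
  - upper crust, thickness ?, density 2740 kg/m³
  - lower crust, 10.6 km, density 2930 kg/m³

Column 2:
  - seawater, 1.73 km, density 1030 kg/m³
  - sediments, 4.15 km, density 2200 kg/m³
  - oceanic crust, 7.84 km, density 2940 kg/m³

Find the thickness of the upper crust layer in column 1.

15.2 km

Take the compensation level at the base of the deeper column (depth z_c below the surface of column 1) and equate Σ ρ_i t_i down to z_c; mantle fills any gap and the z_c terms cancel.
Column 1: x×2740 + 10.6×2930 + (z_c − 10.6 − x)×3370
Column 2: 0.583×0 + 1.73×1030 + 4.15×2200 + 7.84×2940 + (z_c − 0.583 − 13.72)×3370
The z_c×3370 term appears on both sides and cancels. Collect the known terms of each column as K = Σ(ρt)_known − 3370 × (depth of known layers): K_1 = 31058 − 3370×10.6 = −4664; K_2 = 33961.5 − 3370×(0.583 + 13.72) = −14239.61.
Balance: K_1 − x×(3370 − 2740) = K_2, so x = (K_1 − K_2)/(3370 − 2740) = 9575.61/630 = 15.2 km.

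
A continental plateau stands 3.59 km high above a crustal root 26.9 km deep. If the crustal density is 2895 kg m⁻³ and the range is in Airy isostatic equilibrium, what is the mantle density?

Airy balance: ρ_c h = (ρ_m − ρ_c) r → ρ_m = ρ_c (1 + h/r).
ρ_m = 2895 × (1 + 3.59 km/26.9 km) = 3280 kg m⁻³.

3280 kg m⁻³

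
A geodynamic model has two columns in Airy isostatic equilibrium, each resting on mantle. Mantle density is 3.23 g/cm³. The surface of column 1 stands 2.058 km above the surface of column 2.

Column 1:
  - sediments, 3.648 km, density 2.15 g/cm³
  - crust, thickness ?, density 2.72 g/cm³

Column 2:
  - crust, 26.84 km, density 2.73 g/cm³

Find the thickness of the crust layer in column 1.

31.6 km

Take the compensation level at the base of the deeper column (depth z_c below the surface of column 1) and equate Σ ρ_i t_i down to z_c; mantle fills any gap and the z_c terms cancel.
Column 1: 3.648×2.15 + x×2.72 + (z_c − 3.648 − x)×3.23
Column 2: 2.058×0 + 26.84×2.73 + (z_c − 2.058 − 26.84)×3.23
The z_c×3.23 term appears on both sides and cancels. Collect the known terms of each column as K = Σ(ρt)_known − 3.23 × (depth of known layers): K_1 = 7.8432 − 3.23×3.648 = −3.93984; K_2 = 73.2732 − 3.23×(2.058 + 26.84) = −20.06734.
Balance: K_1 − x×(3.23 − 2.72) = K_2, so x = (K_1 − K_2)/(3.23 − 2.72) = 16.1275/0.51 = 31.6 km.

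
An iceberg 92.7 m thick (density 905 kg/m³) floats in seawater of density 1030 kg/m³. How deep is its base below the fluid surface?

Draft d = t ρ_obj/ρ_fluid = 92.7 m × 905/1030 = 81.5 m.

81.5 m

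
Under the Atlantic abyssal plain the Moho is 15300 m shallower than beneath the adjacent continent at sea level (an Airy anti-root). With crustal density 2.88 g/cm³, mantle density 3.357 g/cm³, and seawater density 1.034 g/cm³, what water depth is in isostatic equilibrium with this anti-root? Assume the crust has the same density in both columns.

Replacing a thickness d of crust by seawater at the top must be balanced by replacing crust with mantle at the base: d (ρ_c − ρ_w) = a (ρ_m − ρ_c).
d = a (ρ_m − ρ_c)/(ρ_c − ρ_w) = 15300 m × 0.477/1.846 = 3950 m.

3950 m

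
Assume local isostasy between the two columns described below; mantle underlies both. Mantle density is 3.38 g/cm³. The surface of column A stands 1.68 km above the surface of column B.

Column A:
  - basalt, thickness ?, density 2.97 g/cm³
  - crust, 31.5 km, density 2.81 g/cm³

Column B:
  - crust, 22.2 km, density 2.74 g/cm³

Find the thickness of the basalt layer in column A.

Take the compensation level at the base of the deeper column (depth z_c below the surface of column A) and equate Σ ρ_i t_i down to z_c; mantle fills any gap and the z_c terms cancel.
Column A: x×2.97 + 31.5×2.81 + (z_c − 31.5 − x)×3.38
Column B: 1.68×0 + 22.2×2.74 + (z_c − 1.68 − 22.2)×3.38
The z_c×3.38 term appears on both sides and cancels. Collect the known terms of each column as K = Σ(ρt)_known − 3.38 × (depth of known layers): K_A = 88.515 − 3.38×31.5 = −17.955; K_B = 60.828 − 3.38×(1.68 + 22.2) = −19.8864.
Balance: K_A − x×(3.38 − 2.97) = K_B, so x = (K_A − K_B)/(3.38 − 2.97) = 1.9314/0.41 = 4.71 km.

4.71 km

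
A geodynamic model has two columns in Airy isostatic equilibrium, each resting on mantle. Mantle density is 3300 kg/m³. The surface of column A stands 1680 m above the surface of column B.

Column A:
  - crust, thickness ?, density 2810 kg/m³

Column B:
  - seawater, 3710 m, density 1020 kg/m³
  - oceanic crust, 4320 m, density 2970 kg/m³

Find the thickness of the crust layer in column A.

31500 m

Take the compensation level at the base of the deeper column (depth z_c below the surface of column A) and equate Σ ρ_i t_i down to z_c; mantle fills any gap and the z_c terms cancel.
Column A: x×2810 + (z_c − 0 − x)×3300
Column B: 1680×0 + 3710×1020 + 4320×2970 + (z_c − 1680 − 8030)×3300
The z_c×3300 term appears on both sides and cancels. Collect the known terms of each column as K = Σ(ρt)_known − 3300 × (depth of known layers): K_A = 0 − 3300×0 = 0; K_B = 16614600 − 3300×(1680 + 8030) = −15428400.
Balance: K_A − x×(3300 − 2810) = K_B, so x = (K_A − K_B)/(3300 − 2810) = 15428400/490 = 31500 m.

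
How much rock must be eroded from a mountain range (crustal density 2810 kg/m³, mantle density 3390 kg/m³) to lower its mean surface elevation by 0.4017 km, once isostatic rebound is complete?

2.35 km

Net drop Δ = e − u = e − e ρ_c/ρ_m = e (ρ_m − ρ_c)/ρ_m.
e = Δ ρ_m/(ρ_m − ρ_c) = 0.4017 km × 3390/580 = 2.35 km.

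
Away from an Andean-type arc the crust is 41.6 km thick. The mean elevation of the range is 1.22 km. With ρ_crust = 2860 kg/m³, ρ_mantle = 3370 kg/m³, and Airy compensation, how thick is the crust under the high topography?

Root depth r = h ρ_c / (ρ_m − ρ_c) = 1.22 km × 2860 / 510 = 6.842 km.
Total thickness = T + h + r = 41.6 km + 1.22 km + 6.842 km = 49.7 km.

49.7 km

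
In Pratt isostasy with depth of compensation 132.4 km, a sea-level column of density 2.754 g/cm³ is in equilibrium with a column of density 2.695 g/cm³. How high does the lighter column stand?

ρ_ref D = ρ (D + h) → h = D (ρ_ref − ρ)/ρ.
h = 132.4 km × (2.754 − 2.695)/2.695 = 2.9 km.

2.9 km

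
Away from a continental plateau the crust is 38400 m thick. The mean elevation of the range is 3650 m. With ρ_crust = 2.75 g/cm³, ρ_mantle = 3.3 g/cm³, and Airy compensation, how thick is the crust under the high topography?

60300 m

Root depth r = h ρ_c / (ρ_m − ρ_c) = 3650 m × 2.75 / 0.55 = 18250 m.
Total thickness = T + h + r = 38400 m + 3650 m + 18250 m = 60300 m.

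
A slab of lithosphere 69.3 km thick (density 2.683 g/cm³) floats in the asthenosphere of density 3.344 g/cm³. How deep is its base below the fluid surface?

Draft d = t ρ_obj/ρ_fluid = 69.3 km × 2.683/3.344 = 55.6 km.

55.6 km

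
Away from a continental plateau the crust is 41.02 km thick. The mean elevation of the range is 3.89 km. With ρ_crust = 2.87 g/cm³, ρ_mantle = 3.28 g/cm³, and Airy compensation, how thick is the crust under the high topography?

72.1 km

Root depth r = h ρ_c / (ρ_m − ρ_c) = 3.89 km × 2.87 / 0.41 = 27.23 km.
Total thickness = T + h + r = 41.02 km + 3.89 km + 27.23 km = 72.1 km.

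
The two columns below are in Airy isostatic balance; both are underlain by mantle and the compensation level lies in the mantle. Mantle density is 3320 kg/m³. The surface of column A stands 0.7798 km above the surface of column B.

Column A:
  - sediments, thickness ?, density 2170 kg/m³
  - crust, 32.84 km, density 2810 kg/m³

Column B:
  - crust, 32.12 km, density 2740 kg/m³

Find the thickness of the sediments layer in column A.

Take the compensation level at the base of the deeper column (depth z_c below the surface of column A) and equate Σ ρ_i t_i down to z_c; mantle fills any gap and the z_c terms cancel.
Column A: x×2170 + 32.84×2810 + (z_c − 32.84 − x)×3320
Column B: 0.7798×0 + 32.12×2740 + (z_c − 0.7798 − 32.12)×3320
The z_c×3320 term appears on both sides and cancels. Collect the known terms of each column as K = Σ(ρt)_known − 3320 × (depth of known layers): K_A = 92280.4 − 3320×32.84 = −16748.4; K_B = 88008.8 − 3320×(0.7798 + 32.12) = −21218.536.
Balance: K_A − x×(3320 − 2170) = K_B, so x = (K_A − K_B)/(3320 − 2170) = 4470.14/1150 = 3.89 km.

3.89 km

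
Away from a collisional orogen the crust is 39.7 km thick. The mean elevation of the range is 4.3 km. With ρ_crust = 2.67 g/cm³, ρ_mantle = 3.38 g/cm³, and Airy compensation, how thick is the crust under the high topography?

60.2 km

Root depth r = h ρ_c / (ρ_m − ρ_c) = 4.3 km × 2.67 / 0.71 = 16.17 km.
Total thickness = T + h + r = 39.7 km + 4.3 km + 16.17 km = 60.2 km.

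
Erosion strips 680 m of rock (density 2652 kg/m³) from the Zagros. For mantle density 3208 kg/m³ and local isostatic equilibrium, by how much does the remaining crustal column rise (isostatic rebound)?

562 m

Unloading: uplift u = e ρ_c/ρ_m = 680 m × 2652/3208 = 562 m.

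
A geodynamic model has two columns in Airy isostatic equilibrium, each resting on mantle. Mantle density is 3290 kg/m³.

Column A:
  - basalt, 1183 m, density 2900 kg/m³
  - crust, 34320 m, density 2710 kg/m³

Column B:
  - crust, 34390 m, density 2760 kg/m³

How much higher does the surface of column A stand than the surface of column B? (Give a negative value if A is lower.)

651 m

For any compensation level in the mantle, the mantle terms cancel and isostasy reduces to e = (Σt_A − Σt_B) − (Σ(ρt)_A − Σ(ρt)_B) / ρ_m.
Σt_A = 35503 m; Σt_B = 34390 m; Σ(ρt)_A = 96437900; Σ(ρt)_B = 94916400 (in m·kg/m³).
e = (35503 − 34390) − (96437900 − 94916400) / 3290 = 651 m.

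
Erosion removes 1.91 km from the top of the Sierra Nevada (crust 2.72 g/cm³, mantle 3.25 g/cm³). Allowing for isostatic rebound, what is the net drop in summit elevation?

0.311 km

Rebound u = e ρ_c/ρ_m = 1.91 km × 2.72/3.25 = 1.599 km.
Net surface drop = e − u = 1.91 km − 1.599 km = e (ρ_m − ρ_c)/ρ_m = 0.311 km.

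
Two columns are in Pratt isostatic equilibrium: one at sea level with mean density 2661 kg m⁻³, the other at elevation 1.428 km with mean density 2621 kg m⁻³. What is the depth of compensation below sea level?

93.6 km

ρ_ref D = ρ (D + h) → D (ρ_ref − ρ) = ρ h.
D = ρ h/(ρ_ref − ρ) = 2621 × 1.428 km/(2661 − 2621) = 93.6 km.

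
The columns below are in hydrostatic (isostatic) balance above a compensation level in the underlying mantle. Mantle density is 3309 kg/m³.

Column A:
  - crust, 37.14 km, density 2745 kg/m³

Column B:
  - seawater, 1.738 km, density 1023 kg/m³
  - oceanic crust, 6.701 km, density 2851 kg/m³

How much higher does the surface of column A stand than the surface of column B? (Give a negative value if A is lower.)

4.2 km

For any compensation level in the mantle, the mantle terms cancel and isostasy reduces to e = (Σt_A − Σt_B) − (Σ(ρt)_A − Σ(ρt)_B) / ρ_m.
Σt_A = 37.14 km; Σt_B = 8.439 km; Σ(ρt)_A = 101949.3; Σ(ρt)_B = 20882.525 (in km·kg/m³).
e = (37.14 − 8.439) − (101949.3 − 20882.525) / 3309 = 4.2 km.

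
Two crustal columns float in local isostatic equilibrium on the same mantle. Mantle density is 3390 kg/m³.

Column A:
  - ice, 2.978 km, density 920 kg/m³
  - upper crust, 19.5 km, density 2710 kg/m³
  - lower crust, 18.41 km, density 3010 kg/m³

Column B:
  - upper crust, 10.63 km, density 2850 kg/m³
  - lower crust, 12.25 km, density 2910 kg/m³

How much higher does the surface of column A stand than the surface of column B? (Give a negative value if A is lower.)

For any compensation level in the mantle, the mantle terms cancel and isostasy reduces to e = (Σt_A − Σt_B) − (Σ(ρt)_A − Σ(ρt)_B) / ρ_m.
Σt_A = 40.888 km; Σt_B = 22.88 km; Σ(ρt)_A = 110998.86; Σ(ρt)_B = 65943 (in km·kg/m³).
e = (40.888 − 22.88) − (110998.86 − 65943) / 3390 = 4.72 km.

4.72 km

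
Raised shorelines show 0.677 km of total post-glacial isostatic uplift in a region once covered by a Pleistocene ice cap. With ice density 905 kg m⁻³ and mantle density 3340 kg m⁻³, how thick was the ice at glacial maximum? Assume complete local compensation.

u = t ρ_ice/ρ_m → t = u ρ_m/ρ_ice = 0.677 km × 3340/905 = 2.5 km.

2.5 km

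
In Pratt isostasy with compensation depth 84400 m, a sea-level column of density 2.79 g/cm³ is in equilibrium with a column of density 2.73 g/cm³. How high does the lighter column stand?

ρ_ref D = ρ (D + h) → h = D (ρ_ref − ρ)/ρ.
h = 84400 m × (2.79 − 2.73)/2.73 = 1850 m.

1850 m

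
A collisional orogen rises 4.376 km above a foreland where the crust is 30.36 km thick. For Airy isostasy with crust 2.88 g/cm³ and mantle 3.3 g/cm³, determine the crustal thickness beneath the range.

64.7 km

Root depth r = h ρ_c / (ρ_m − ρ_c) = 4.376 km × 2.88 / 0.42 = 30.01 km.
Total thickness = T + h + r = 30.36 km + 4.376 km + 30.01 km = 64.7 km.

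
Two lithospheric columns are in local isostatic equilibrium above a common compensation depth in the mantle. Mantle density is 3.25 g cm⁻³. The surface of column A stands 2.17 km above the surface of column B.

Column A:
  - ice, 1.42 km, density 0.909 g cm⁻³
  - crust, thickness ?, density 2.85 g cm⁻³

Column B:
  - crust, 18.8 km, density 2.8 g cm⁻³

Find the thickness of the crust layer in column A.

30.5 km

Take the compensation level at the base of the deeper column (depth z_c below the surface of column A) and equate Σ ρ_i t_i down to z_c; mantle fills any gap and the z_c terms cancel.
Column A: 1.42×0.909 + x×2.85 + (z_c − 1.42 − x)×3.25
Column B: 2.17×0 + 18.8×2.8 + (z_c − 2.17 − 18.8)×3.25
The z_c×3.25 term appears on both sides and cancels. Collect the known terms of each column as K = Σ(ρt)_known − 3.25 × (depth of known layers): K_A = 1.29078 − 3.25×1.42 = −3.32422; K_B = 52.64 − 3.25×(2.17 + 18.8) = −15.5125.
Balance: K_A − x×(3.25 − 2.85) = K_B, so x = (K_A − K_B)/(3.25 − 2.85) = 12.1883/0.4 = 30.5 km.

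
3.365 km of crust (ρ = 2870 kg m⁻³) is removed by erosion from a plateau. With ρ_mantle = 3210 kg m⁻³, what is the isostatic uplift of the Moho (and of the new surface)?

Unloading: uplift u = e ρ_c/ρ_m = 3.365 km × 2870/3210 = 3.01 km.

3.01 km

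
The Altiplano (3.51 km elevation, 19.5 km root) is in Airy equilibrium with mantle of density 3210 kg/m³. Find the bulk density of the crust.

ρ_c h = (ρ_m − ρ_c) r → ρ_c (h + r) = ρ_m r → ρ_c = ρ_m r / (h + r).
ρ_c = 3210 × 19.5 km / (3.51 km + 19.5 km) = 2720 kg/m³.

2720 kg/m³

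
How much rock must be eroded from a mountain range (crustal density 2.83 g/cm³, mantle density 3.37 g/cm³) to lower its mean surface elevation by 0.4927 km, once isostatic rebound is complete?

Net drop Δ = e − u = e − e ρ_c/ρ_m = e (ρ_m − ρ_c)/ρ_m.
e = Δ ρ_m/(ρ_m − ρ_c) = 0.4927 km × 3.37/0.54 = 3.07 km.

3.07 km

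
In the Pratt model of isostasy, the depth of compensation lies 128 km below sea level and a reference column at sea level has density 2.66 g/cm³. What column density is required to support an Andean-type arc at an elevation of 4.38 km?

2.57 g/cm³

Pratt balance: ρ_ref D = ρ (D + h).
ρ = ρ_ref D/(D + h) = 2.66 × 128 km/(128 km + 4.38 km) = 2.57 g/cm³.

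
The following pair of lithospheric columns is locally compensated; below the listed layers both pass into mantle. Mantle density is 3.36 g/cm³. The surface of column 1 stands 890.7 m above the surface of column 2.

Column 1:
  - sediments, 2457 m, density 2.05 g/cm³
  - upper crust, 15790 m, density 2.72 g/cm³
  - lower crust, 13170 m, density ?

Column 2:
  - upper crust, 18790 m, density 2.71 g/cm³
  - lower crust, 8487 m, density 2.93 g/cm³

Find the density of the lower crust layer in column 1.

Take the compensation level at the base of the deeper column (depth z_c below the surface of column 1) and equate Σ ρ_i t_i down to z_c; mantle fills any gap and the z_c terms cancel.
Column 1: 2457×2.05 + 15790×2.72 + 13170×ρ + (z_c − 31417)×3.36
Column 2: 890.7×0 + 18790×2.71 + 8487×2.93 + (z_c − 890.7 − 27277)×3.36
The z_c×3.36 term appears on both sides and cancels. Collect the known terms of each column as K = Σ(ρt)_known − 3.36 × (depth of known layers): K_1 = 47985.65 − 3.36×31417 = −57575.47; K_2 = 75787.81 − 3.36×(890.7 + 27277) = −18855.662.
Balance: K_1 + 13170×ρ = K_2, so ρ = (K_2 − K_1)/13170 = 38719.8/13170 = 2.94 g/cm³.

2.94 g/cm³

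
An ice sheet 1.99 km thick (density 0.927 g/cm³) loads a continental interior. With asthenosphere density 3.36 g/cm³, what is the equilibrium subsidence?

0.549 km

In Airy isostatic equilibrium: the ice load ρ_ice t is balanced by mantle displaced below, ρ_m s.
s = t ρ_ice / ρ_m = 1.99 km × 0.927/3.36 = 0.549 km.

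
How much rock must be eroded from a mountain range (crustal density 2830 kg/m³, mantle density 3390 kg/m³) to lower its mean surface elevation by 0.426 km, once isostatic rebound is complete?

2.58 km

Net drop Δ = e − u = e − e ρ_c/ρ_m = e (ρ_m − ρ_c)/ρ_m.
e = Δ ρ_m/(ρ_m − ρ_c) = 0.426 km × 3390/560 = 2.58 km.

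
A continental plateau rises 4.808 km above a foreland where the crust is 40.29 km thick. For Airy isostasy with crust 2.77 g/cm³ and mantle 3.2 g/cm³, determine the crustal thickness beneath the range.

76.1 km

Root depth r = h ρ_c / (ρ_m − ρ_c) = 4.808 km × 2.77 / 0.43 = 30.97 km.
Total thickness = T + h + r = 40.29 km + 4.808 km + 30.97 km = 76.1 km.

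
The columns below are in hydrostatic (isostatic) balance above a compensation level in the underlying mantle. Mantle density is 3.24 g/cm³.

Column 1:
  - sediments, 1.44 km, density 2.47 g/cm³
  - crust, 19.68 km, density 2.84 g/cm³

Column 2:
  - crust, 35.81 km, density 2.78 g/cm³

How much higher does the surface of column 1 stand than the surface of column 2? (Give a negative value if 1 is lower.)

For any compensation level in the mantle, the mantle terms cancel and isostasy reduces to e = (Σt_1 − Σt_2) − (Σ(ρt)_1 − Σ(ρt)_2) / ρ_m.
Σt_1 = 21.12 km; Σt_2 = 35.81 km; Σ(ρt)_1 = 59.448; Σ(ρt)_2 = 99.5518 (in km·g/cm³).
e = (21.12 − 35.81) − (59.448 − 99.5518) / 3.24 = −2.31 km.

−2.31 km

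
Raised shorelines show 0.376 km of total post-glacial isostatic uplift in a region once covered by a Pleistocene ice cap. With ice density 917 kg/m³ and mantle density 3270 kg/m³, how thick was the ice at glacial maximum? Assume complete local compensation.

1.34 km

u = t ρ_ice/ρ_m → t = u ρ_m/ρ_ice = 0.376 km × 3270/917 = 1.34 km.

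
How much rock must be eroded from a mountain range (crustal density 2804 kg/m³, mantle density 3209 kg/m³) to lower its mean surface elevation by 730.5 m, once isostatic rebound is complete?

5790 m

Net drop Δ = e − u = e − e ρ_c/ρ_m = e (ρ_m − ρ_c)/ρ_m.
e = Δ ρ_m/(ρ_m − ρ_c) = 730.5 m × 3209/405 = 5790 m.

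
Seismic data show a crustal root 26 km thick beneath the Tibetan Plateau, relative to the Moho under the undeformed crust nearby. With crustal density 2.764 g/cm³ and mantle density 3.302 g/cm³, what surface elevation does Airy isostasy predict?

5.06 km

For local isostatic compensation: ρ_c h = (ρ_m − ρ_c) r.
h = r (ρ_m − ρ_c) / ρ_c = 26 km × (3.302 − 2.764) / 2.764 = 5.06 km.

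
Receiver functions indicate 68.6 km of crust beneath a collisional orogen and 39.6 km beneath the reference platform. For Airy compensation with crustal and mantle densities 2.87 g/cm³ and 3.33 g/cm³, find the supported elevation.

4.01 km

Excess crust Δ = 68.6 km − 39.6 km = 29 km, split between elevation h and root r with h + r = Δ.
Airy balance ρ_c h = (ρ_m − ρ_c) r gives r = h ρ_c/(ρ_m − ρ_c), so h (1 + ρ_c/(ρ_m − ρ_c)) = Δ, i.e. h = Δ (ρ_m − ρ_c)/ρ_m.
h = 29 km × 0.46/3.33 = 4.01 km.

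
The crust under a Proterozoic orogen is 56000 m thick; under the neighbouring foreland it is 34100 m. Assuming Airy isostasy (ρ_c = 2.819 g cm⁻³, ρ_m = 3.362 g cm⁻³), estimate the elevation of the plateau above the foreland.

Excess crust Δ = 56000 m − 34100 m = 21900 m, split between elevation h and root r with h + r = Δ.
Airy balance ρ_c h = (ρ_m − ρ_c) r gives r = h ρ_c/(ρ_m − ρ_c), so h (1 + ρ_c/(ρ_m − ρ_c)) = Δ, i.e. h = Δ (ρ_m − ρ_c)/ρ_m.
h = 21900 m × 0.543/3.362 = 3540 m.

3540 m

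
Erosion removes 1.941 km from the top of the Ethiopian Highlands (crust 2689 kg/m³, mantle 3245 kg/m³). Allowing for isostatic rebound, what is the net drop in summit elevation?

0.333 km

Rebound u = e ρ_c/ρ_m = 1.941 km × 2689/3245 = 1.608 km.
Net surface drop = e − u = 1.941 km − 1.608 km = e (ρ_m − ρ_c)/ρ_m = 0.333 km.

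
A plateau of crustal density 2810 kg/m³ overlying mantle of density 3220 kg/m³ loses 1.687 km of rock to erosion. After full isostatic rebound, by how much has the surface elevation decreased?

Rebound u = e ρ_c/ρ_m = 1.687 km × 2810/3220 = 1.472 km.
Net surface drop = e − u = 1.687 km − 1.472 km = e (ρ_m − ρ_c)/ρ_m = 0.215 km.

0.215 km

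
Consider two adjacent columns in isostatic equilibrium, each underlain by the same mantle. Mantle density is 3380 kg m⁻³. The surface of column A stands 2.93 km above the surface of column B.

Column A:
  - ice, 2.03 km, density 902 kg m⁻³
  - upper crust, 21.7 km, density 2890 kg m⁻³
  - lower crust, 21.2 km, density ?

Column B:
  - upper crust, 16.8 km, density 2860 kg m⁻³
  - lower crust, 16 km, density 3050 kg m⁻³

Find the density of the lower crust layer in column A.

Take the compensation level at the base of the deeper column (depth z_c below the surface of column A) and equate Σ ρ_i t_i down to z_c; mantle fills any gap and the z_c terms cancel.
Column A: 2.03×902 + 21.7×2890 + 21.2×ρ + (z_c − 44.93)×3380
Column B: 2.93×0 + 16.8×2860 + 16×3050 + (z_c − 2.93 − 32.8)×3380
The z_c×3380 term appears on both sides and cancels. Collect the known terms of each column as K = Σ(ρt)_known − 3380 × (depth of known layers): K_A = 64544.06 − 3380×44.93 = −87319.34; K_B = 96848 − 3380×(2.93 + 32.8) = −23919.4.
Balance: K_A + 21.2×ρ = K_B, so ρ = (K_B − K_A)/21.2 = 63399.9/21.2 = 2990 kg m⁻³.

2990 kg m⁻³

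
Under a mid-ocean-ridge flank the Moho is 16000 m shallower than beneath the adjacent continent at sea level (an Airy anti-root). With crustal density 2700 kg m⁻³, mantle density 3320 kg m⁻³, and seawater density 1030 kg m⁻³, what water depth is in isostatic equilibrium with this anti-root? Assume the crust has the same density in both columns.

5940 m

Replacing a thickness d of crust by seawater at the top must be balanced by replacing crust with mantle at the base: d (ρ_c − ρ_w) = a (ρ_m − ρ_c).
d = a (ρ_m − ρ_c)/(ρ_c − ρ_w) = 16000 m × 620/1670 = 5940 m.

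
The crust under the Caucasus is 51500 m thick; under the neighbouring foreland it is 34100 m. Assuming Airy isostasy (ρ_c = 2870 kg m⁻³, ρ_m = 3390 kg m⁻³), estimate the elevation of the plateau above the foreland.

Excess crust Δ = 51500 m − 34100 m = 17400 m, split between elevation h and root r with h + r = Δ.
Airy balance ρ_c h = (ρ_m − ρ_c) r gives r = h ρ_c/(ρ_m − ρ_c), so h (1 + ρ_c/(ρ_m − ρ_c)) = Δ, i.e. h = Δ (ρ_m − ρ_c)/ρ_m.
h = 17400 m × 520/3390 = 2670 m.

2670 m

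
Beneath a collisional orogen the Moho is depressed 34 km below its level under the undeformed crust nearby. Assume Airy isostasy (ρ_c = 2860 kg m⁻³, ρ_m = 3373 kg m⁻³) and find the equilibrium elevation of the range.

Equating mass per unit area of the two columns: ρ_c h = (ρ_m − ρ_c) r.
h = r (ρ_m − ρ_c) / ρ_c = 34 km × (3373 − 2860) / 2860 = 6.1 km.

6.1 km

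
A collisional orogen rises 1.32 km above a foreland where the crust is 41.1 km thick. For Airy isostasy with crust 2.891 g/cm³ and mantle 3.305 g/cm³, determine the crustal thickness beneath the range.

Root depth r = h ρ_c / (ρ_m − ρ_c) = 1.32 km × 2.891 / 0.414 = 9.218 km.
Total thickness = T + h + r = 41.1 km + 1.32 km + 9.218 km = 51.6 km.

51.6 km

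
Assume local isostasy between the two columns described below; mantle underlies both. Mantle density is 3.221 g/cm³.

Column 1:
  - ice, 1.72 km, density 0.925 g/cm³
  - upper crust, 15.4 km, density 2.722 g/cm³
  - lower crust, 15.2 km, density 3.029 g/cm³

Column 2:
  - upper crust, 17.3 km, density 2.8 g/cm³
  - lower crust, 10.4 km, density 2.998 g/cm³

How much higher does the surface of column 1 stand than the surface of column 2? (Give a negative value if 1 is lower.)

For any compensation level in the mantle, the mantle terms cancel and isostasy reduces to e = (Σt_1 − Σt_2) − (Σ(ρt)_1 − Σ(ρt)_2) / ρ_m.
Σt_1 = 32.32 km; Σt_2 = 27.7 km; Σ(ρt)_1 = 89.5506; Σ(ρt)_2 = 79.6192 (in km·g/cm³).
e = (32.32 − 27.7) − (89.5506 − 79.6192) / 3.221 = 1.54 km.

1.54 km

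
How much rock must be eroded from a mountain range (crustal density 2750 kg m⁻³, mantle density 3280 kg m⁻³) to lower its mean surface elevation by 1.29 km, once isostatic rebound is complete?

7.98 km

Net drop Δ = e − u = e − e ρ_c/ρ_m = e (ρ_m − ρ_c)/ρ_m.
e = Δ ρ_m/(ρ_m − ρ_c) = 1.29 km × 3280/530 = 7.98 km.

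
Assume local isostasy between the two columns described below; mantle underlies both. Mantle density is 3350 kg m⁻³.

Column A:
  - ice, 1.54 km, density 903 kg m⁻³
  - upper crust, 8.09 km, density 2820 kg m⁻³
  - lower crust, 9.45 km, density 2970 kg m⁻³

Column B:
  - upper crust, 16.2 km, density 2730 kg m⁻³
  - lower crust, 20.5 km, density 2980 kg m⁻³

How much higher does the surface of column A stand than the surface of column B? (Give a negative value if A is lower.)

For any compensation level in the mantle, the mantle terms cancel and isostasy reduces to e = (Σt_A − Σt_B) − (Σ(ρt)_A − Σ(ρt)_B) / ρ_m.
Σt_A = 19.08 km; Σt_B = 36.7 km; Σ(ρt)_A = 52270.92; Σ(ρt)_B = 105316 (in km·kg m⁻³).
e = (19.08 − 36.7) − (52270.92 − 105316) / 3350 = −1.79 km.

−1.79 km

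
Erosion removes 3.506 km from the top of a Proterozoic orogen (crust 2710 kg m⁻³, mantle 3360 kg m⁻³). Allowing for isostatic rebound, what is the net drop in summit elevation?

0.678 km

Rebound u = e ρ_c/ρ_m = 3.506 km × 2710/3360 = 2.828 km.
Net surface drop = e − u = 3.506 km − 2.828 km = e (ρ_m − ρ_c)/ρ_m = 0.678 km.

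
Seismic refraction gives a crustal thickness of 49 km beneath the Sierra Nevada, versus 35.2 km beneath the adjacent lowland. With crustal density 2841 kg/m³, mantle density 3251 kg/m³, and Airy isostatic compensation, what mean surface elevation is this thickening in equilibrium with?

Excess crust Δ = 49 km − 35.2 km = 13.8 km, split between elevation h and root r with h + r = Δ.
Airy balance ρ_c h = (ρ_m − ρ_c) r gives r = h ρ_c/(ρ_m − ρ_c), so h (1 + ρ_c/(ρ_m − ρ_c)) = Δ, i.e. h = Δ (ρ_m − ρ_c)/ρ_m.
h = 13.8 km × 410/3251 = 1.74 km.

1.74 km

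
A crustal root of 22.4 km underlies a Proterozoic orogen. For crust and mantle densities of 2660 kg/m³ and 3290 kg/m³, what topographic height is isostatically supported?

For local isostatic compensation: ρ_c h = (ρ_m − ρ_c) r.
h = r (ρ_m − ρ_c) / ρ_c = 22.4 km × (3290 − 2660) / 2660 = 5.31 km.

5.31 km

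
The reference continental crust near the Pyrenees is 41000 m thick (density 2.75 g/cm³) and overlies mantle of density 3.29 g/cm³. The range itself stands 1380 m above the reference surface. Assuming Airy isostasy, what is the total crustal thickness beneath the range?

Root depth r = h ρ_c / (ρ_m − ρ_c) = 1380 m × 2.75 / 0.54 = 7028 m.
Total thickness = T + h + r = 41000 m + 1380 m + 7028 m = 49400 m.

49400 m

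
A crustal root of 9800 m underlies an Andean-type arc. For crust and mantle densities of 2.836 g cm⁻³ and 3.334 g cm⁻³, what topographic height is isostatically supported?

Balancing pressure at the compensation depth: ρ_c h = (ρ_m − ρ_c) r.
h = r (ρ_m − ρ_c) / ρ_c = 9800 m × (3.334 − 2.836) / 2.836 = 1720 m.

1720 m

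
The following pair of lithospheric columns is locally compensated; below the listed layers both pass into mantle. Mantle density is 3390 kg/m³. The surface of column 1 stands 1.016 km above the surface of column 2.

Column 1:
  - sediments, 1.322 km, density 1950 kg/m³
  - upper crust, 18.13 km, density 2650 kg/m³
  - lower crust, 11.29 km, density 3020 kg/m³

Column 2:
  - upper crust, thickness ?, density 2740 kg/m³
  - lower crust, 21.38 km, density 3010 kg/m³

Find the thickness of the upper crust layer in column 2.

12.2 km

Take the compensation level at the base of the deeper column (depth z_c below the surface of column 1) and equate Σ ρ_i t_i down to z_c; mantle fills any gap and the z_c terms cancel.
Column 1: 1.322×1950 + 18.13×2650 + 11.29×3020 + (z_c − 30.742)×3390
Column 2: 1.016×0 + x×2740 + 21.38×3010 + (z_c − 1.016 − 21.38 − x)×3390
The z_c×3390 term appears on both sides and cancels. Collect the known terms of each column as K = Σ(ρt)_known − 3390 × (depth of known layers): K_1 = 84718.2 − 3390×30.742 = −19497.18; K_2 = 64353.8 − 3390×(1.016 + 21.38) = −11568.64.
Balance: K_1 = K_2 − x×(3390 − 2740), so x = (K_2 − K_1)/(3390 − 2740) = 7928.54/650 = 12.2 km.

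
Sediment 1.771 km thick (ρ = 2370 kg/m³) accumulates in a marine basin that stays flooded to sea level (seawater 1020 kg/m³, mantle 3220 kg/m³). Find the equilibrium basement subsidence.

1.09 km

Submarine loading: the sediment displaces seawater, and the subsidence is in turn flooded, so s (ρ_m − ρ_w) = t (ρ_sed − ρ_w).
s = 1.771 km × (2370 − 1020) / (3220 − 1020) = 1.09 km.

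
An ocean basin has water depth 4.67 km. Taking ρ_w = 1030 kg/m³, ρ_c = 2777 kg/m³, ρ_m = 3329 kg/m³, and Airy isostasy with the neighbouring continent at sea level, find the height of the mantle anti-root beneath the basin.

In Airy isostatic equilibrium: replacing crust with seawater at the top is compensated by replacing crust with mantle at the base: d (ρ_c − ρ_w) = a (ρ_m − ρ_c).
a = d (ρ_c − ρ_w)/(ρ_m − ρ_c) = 4.67 km × 1747/552 = 14.8 km.

14.8 km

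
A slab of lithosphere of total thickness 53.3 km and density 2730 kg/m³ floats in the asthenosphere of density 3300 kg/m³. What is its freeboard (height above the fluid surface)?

Floating equilibrium: submerged depth d = t ρ_obj/ρ_fluid = 53.3 km × 2730/3300 = 44.09 km.
Freeboard = t − d = 53.3 km − 44.09 km = 9.21 km.

9.21 km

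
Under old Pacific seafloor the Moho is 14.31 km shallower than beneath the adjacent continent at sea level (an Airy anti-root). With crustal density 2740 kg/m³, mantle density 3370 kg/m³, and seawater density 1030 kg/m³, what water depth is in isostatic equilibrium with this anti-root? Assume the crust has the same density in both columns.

5.27 km

Replacing a thickness d of crust by seawater at the top must be balanced by replacing crust with mantle at the base: d (ρ_c − ρ_w) = a (ρ_m − ρ_c).
d = a (ρ_m − ρ_c)/(ρ_c − ρ_w) = 14.31 km × 630/1710 = 5.27 km.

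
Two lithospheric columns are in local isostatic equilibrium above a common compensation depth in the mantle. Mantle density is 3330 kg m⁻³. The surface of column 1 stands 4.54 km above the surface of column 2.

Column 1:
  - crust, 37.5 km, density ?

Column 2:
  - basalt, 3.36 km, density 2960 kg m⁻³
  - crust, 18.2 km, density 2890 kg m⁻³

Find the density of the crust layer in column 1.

Take the compensation level at the base of the deeper column (depth z_c below the surface of column 1) and equate Σ ρ_i t_i down to z_c; mantle fills any gap and the z_c terms cancel.
Column 1: 37.5×ρ + (z_c − 37.5)×3330
Column 2: 4.54×0 + 3.36×2960 + 18.2×2890 + (z_c − 4.54 − 21.56)×3330
The z_c×3330 term appears on both sides and cancels. Collect the known terms of each column as K = Σ(ρt)_known − 3330 × (depth of known layers): K_1 = 0 − 3330×37.5 = −124875; K_2 = 62543.6 − 3330×(4.54 + 21.56) = −24369.4.
Balance: K_1 + 37.5×ρ = K_2, so ρ = (K_2 − K_1)/37.5 = 100506/37.5 = 2680 kg m⁻³.

2680 kg m⁻³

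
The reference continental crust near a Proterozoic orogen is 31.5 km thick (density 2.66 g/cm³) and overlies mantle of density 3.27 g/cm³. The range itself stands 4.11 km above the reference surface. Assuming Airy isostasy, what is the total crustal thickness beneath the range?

53.5 km

Root depth r = h ρ_c / (ρ_m − ρ_c) = 4.11 km × 2.66 / 0.61 = 17.92 km.
Total thickness = T + h + r = 31.5 km + 4.11 km + 17.92 km = 53.5 km.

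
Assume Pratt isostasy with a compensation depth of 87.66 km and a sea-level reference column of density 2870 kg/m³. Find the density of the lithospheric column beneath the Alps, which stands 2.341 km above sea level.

Pratt balance: ρ_ref D = ρ (D + h).
ρ = ρ_ref D/(D + h) = 2870 × 87.66 km/(87.66 km + 2.341 km) = 2800 kg/m³.

2800 kg/m³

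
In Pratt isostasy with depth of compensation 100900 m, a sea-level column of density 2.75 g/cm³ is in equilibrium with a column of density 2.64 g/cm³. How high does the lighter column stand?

4200 m

ρ_ref D = ρ (D + h) → h = D (ρ_ref − ρ)/ρ.
h = 100900 m × (2.75 − 2.64)/2.64 = 4200 m.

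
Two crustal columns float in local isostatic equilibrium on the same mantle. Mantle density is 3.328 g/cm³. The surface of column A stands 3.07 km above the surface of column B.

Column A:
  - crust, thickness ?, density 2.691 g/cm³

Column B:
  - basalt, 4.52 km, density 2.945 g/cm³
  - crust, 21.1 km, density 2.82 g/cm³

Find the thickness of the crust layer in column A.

Take the compensation level at the base of the deeper column (depth z_c below the surface of column A) and equate Σ ρ_i t_i down to z_c; mantle fills any gap and the z_c terms cancel.
Column A: x×2.691 + (z_c − 0 − x)×3.328
Column B: 3.07×0 + 4.52×2.945 + 21.1×2.82 + (z_c − 3.07 − 25.62)×3.328
The z_c×3.328 term appears on both sides and cancels. Collect the known terms of each column as K = Σ(ρt)_known − 3.328 × (depth of known layers): K_A = 0 − 3.328×0 = 0; K_B = 72.8134 − 3.328×(3.07 + 25.62) = −22.66692.
Balance: K_A − x×(3.328 − 2.691) = K_B, so x = (K_A − K_B)/(3.328 − 2.691) = 22.6669/0.637 = 35.6 km.

35.6 km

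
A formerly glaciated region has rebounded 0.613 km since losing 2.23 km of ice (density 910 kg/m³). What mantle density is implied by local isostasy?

3310 kg/m³

ρ_m = ρ_ice t / u = 910 × 2.23 km/0.613 km = 3310 kg/m³.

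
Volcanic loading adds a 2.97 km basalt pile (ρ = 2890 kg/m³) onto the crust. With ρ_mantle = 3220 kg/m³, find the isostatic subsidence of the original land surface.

2.67 km

Subaerial loading: s = t ρ_load / ρ_m.
s = 2.97 km × 2890/3220 = 2.67 km.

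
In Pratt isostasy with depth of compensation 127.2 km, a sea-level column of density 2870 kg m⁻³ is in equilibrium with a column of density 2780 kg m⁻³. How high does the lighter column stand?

ρ_ref D = ρ (D + h) → h = D (ρ_ref − ρ)/ρ.
h = 127.2 km × (2870 − 2780)/2780 = 4.12 km.

4.12 km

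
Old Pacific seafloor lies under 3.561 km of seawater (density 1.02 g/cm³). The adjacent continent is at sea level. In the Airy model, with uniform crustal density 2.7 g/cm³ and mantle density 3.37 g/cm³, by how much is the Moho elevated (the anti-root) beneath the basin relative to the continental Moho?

8.93 km

Balancing pressure at the compensation depth: replacing crust with seawater at the top is compensated by replacing crust with mantle at the base: d (ρ_c − ρ_w) = a (ρ_m − ρ_c).
a = d (ρ_c − ρ_w)/(ρ_m − ρ_c) = 3.561 km × 1.68/0.67 = 8.93 km.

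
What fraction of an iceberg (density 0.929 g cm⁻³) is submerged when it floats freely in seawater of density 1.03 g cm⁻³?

90.2%

Submerged fraction = ρ_obj/ρ_fluid = 0.929/1.03 = 90.2%.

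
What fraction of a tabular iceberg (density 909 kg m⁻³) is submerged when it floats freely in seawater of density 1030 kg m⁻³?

Submerged fraction = ρ_obj/ρ_fluid = 909/1030 = 0.883.

0.883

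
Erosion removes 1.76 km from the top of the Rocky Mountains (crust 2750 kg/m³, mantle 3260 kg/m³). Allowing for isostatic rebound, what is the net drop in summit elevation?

Rebound u = e ρ_c/ρ_m = 1.76 km × 2750/3260 = 1.485 km.
Net surface drop = e − u = 1.76 km − 1.485 km = e (ρ_m − ρ_c)/ρ_m = 0.275 km.

0.275 km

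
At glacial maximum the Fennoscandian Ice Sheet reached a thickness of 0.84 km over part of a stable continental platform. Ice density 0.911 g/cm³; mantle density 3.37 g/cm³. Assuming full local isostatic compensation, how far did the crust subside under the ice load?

0.227 km

Balancing pressure at the compensation depth: the ice load ρ_ice t is balanced by mantle displaced below, ρ_m s.
s = t ρ_ice / ρ_m = 0.84 km × 0.911/3.37 = 0.227 km.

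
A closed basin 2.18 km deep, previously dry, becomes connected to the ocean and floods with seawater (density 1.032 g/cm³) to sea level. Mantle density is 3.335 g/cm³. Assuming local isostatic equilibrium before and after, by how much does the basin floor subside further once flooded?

After flooding the water column is d + s deep. Its weight must equal the weight of mantle displaced by the extra subsidence s: (d + s) ρ_w = s ρ_m.
s = d ρ_w / (ρ_m − ρ_w) = 2.18 km × 1.032/(3.335 − 1.032) = 0.977 km.

0.977 km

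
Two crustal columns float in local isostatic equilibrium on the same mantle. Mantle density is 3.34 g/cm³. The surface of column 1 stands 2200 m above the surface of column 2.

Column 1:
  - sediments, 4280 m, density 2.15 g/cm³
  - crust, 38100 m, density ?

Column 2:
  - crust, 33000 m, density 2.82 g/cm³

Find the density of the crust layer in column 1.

2.83 g/cm³

Take the compensation level at the base of the deeper column (depth z_c below the surface of column 1) and equate Σ ρ_i t_i down to z_c; mantle fills any gap and the z_c terms cancel.
Column 1: 4280×2.15 + 38100×ρ + (z_c − 42380)×3.34
Column 2: 2200×0 + 33000×2.82 + (z_c − 2200 − 33000)×3.34
The z_c×3.34 term appears on both sides and cancels. Collect the known terms of each column as K = Σ(ρt)_known − 3.34 × (depth of known layers): K_1 = 9202 − 3.34×42380 = −132347.2; K_2 = 93060 − 3.34×(2200 + 33000) = −24508.
Balance: K_1 + 38100×ρ = K_2, so ρ = (K_2 − K_1)/38100 = 107839/38100 = 2.83 g/cm³.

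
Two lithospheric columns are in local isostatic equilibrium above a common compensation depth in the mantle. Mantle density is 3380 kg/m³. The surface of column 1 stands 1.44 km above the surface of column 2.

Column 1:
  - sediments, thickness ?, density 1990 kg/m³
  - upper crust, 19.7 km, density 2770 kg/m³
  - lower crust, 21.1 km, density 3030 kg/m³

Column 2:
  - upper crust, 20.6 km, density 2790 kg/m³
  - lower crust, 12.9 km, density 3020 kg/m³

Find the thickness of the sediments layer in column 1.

1.63 km

Take the compensation level at the base of the deeper column (depth z_c below the surface of column 1) and equate Σ ρ_i t_i down to z_c; mantle fills any gap and the z_c terms cancel.
Column 1: x×1990 + 19.7×2770 + 21.1×3030 + (z_c − 40.8 − x)×3380
Column 2: 1.44×0 + 20.6×2790 + 12.9×3020 + (z_c − 1.44 − 33.5)×3380
The z_c×3380 term appears on both sides and cancels. Collect the known terms of each column as K = Σ(ρt)_known − 3380 × (depth of known layers): K_1 = 118502 − 3380×40.8 = −19402; K_2 = 96432 − 3380×(1.44 + 33.5) = −21665.2.
Balance: K_1 − x×(3380 − 1990) = K_2, so x = (K_1 − K_2)/(3380 − 1990) = 2263.2/1390 = 1.63 km.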